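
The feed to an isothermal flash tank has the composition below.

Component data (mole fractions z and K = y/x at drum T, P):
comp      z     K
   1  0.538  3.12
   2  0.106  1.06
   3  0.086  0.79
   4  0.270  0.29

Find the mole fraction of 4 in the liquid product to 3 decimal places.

x_4 = 0.591

Material balance + equilibrium reduce to Σ zᵢ(Kᵢ−1)/(1+V/F(Kᵢ−1)) = 0.
Check two-phase: ΣzᵢKᵢ = 1.937 > 1 and Σzᵢ/Kᵢ = 1.312 > 1, so g(0) = 0.937 > 0 and g(1) = -0.312 < 0.
Newton iteration, V/F⁰ = 0.5:
  V/F = 0.500: g = 0.2425, g' = -0.902 → V/F = 0.769
  V/F = 0.769: g = -0.0038, g' = -1.015 → V/F = 0.765
Converged at V/F = 0.765.
Compositions from xᵢ = zᵢ/(1+V/F(Kᵢ−1)), yᵢ = Kᵢxᵢ:
  1: x = 0.205, y = 0.640
  2: x = 0.101, y = 0.107
  3: x = 0.102, y = 0.081
  4: x = 0.591, y = 0.171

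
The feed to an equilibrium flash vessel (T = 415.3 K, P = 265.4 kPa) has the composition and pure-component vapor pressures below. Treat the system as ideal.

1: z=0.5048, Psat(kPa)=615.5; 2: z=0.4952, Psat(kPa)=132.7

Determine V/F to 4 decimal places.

V/F = 0.6342

Raoult's law: Kᵢ = Pᵢˢᵃᵗ/P = Pᵢˢᵃᵗ/265.4.
  K_1 = 615.5/265.4 = 2.319141, K_2 = 132.7/265.4 = 0.500000
Binary case is linear: z₁(K₁−1)(1+V/F(K₂−1)) + z₂(K₂−1)(1+V/F(K₁−1)) = 0
⇒ V/F = [z₁(K₁−1)+z₂(K₂−1)] / [−(K₁−1)(K₂−1)] = 0.41830/0.65957 = 0.6342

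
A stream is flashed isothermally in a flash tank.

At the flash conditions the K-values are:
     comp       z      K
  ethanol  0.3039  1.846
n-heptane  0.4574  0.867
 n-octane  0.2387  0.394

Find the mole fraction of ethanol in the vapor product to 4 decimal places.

y_ethanol = 0.4888

Let ψ = V/F and solve Σ zᵢ(Kᵢ−1)/(1+ψ(Kᵢ−1)) = 0.
g(0) = ΣzᵢKᵢ − 1 = 0.0516 and g(1) = 1 − Σzᵢ/Kᵢ = -0.2980, so a root lies in (0, 1).
Newton–Raphson from ψ = 0.68:
  ψ = 0.6800: g = -0.14972, g' = -0.3510 → ψ = 0.2535
  ψ = 0.2535: g = -0.02217, g' = -0.2785 → ψ = 0.1739
  ψ = 0.1739: g = 0.00016, g' = -0.2833 → ψ = 0.1745
Converged at ψ = 0.1745.
Compositions from xᵢ = zᵢ/(1+ψ(Kᵢ−1)), yᵢ = Kᵢxᵢ:
  ethanol: x = 0.2648, y = 0.4888
  n-heptane: x = 0.4683, y = 0.4060
  n-octane: x = 0.2669, y = 0.1052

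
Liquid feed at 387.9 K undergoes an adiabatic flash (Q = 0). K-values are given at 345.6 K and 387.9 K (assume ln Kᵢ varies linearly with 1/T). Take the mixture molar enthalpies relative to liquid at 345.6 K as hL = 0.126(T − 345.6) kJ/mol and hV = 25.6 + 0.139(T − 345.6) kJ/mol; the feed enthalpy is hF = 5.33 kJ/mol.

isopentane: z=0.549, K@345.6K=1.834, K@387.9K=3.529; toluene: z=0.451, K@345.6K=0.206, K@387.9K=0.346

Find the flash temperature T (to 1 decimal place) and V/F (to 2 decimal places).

Adiabatic flash: solve Rachford–Rice at each trial T, then check hF = ψ·hV(T) + (1−ψ)·hL(T).
  T = 345.6 K: K = (1.834, 0.206), RR gives ψ = 0.151, H_out = 3.857 kJ/mol
  T = 387.9 K: K = (3.529, 0.346), RR gives ψ = 0.661, H_out = 22.618 kJ/mol
  T = 366.8 K: K = (2.595, 0.271), RR gives ψ = 0.470, H_out = 14.843 kJ/mol
  T = 356.2 K: K = (2.193, 0.237), RR gives ψ = 0.342, H_out = 10.130 kJ/mol
  T = 350.9 K: K = (2.008, 0.221), RR gives ψ = 0.258, H_out = 7.281 kJ/mol
  T = 348.2 K: K = (1.918, 0.213), RR gives ψ = 0.207, H_out = 5.627 kJ/mol
  T = 346.9 K: K = (1.876, 0.210), RR gives ψ = 0.180, H_out = 4.766 kJ/mol
  T = 347.5 K: K = (1.895, 0.211), RR gives ψ = 0.192, H_out = 5.169 kJ/mol
Linear interpolation between T = 347.5 (H_out = 5.169) and T = 348.2 (H_out = 5.627) on hF = 5.33 gives T ≈ 347.7 K, at which ψ = 0.20.

T = 347.7 K, V/F = 0.20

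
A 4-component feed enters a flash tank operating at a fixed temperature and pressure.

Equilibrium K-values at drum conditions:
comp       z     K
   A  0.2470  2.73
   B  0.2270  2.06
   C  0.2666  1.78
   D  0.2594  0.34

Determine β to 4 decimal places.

β = 0.8899

Rachford–Rice: g(β) = Σ zᵢ(Kᵢ−1)/(1+β(Kᵢ−1)) = 0.
Feasibility: ΣzᵢKᵢ = 1.7047, Σzᵢ/Kᵢ = 1.1134 — both > 1, two phases present.
Iterate (Newton) starting at β = 0.65:
  β = 0.6500: g = 0.18175, g' = -0.6712 → β = 0.9208
  β = 0.9208: g = -0.02885, g' = -0.9645 → β = 0.8909
  β = 0.8909: g = -0.00093, g' = -0.9040 → β = 0.8899
Converged at β = 0.8899.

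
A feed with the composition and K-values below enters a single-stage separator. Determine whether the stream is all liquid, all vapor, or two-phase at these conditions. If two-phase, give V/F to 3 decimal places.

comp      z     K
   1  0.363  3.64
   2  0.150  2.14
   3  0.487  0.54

ΣzᵢKᵢ = 1.905; Σzᵢ/Kᵢ = 1.072.
Both exceed 1, so a two-phase solution exists.
Iterate (Newton) starting at ψ = 0.5:
  ψ = 0.500: g = 0.2311, g' = -0.723 → ψ = 0.820
  ψ = 0.820: g = 0.0317, g' = -0.570 → ψ = 0.875
Converged at ψ = 0.875.

two-phase, V/F = 0.875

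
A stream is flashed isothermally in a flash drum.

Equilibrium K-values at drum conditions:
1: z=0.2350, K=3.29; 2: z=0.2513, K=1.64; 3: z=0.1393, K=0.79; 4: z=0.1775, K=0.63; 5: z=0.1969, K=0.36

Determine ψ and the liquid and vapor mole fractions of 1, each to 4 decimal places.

Iterate (Newton) starting at ψ = 0.5:
  ψ = 0.5000: g = 0.07414, g' = -0.5456 → ψ = 0.6359
  ψ = 0.6359: g = 0.00127, g' = -0.5353 → ψ = 0.6383
Converged at ψ = 0.6383.
Compositions from xᵢ = zᵢ/(1+ψ(Kᵢ−1)), yᵢ = Kᵢxᵢ:
  1: x = 0.0955, y = 0.3141
  2: x = 0.1784, y = 0.2926
  3: x = 0.1609, y = 0.1271
  4: x = 0.2324, y = 0.1464
  5: x = 0.3329, y = 0.1198

ψ = 0.6383, x_1 = 0.0955, y_1 = 0.3141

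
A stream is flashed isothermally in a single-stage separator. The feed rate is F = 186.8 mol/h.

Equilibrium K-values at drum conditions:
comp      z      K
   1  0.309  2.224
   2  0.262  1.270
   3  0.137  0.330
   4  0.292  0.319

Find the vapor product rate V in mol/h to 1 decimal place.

V = 48.6 mol/h

Material balance + equilibrium reduce to Σ zᵢ(Kᵢ−1)/(1+β(Kᵢ−1)) = 0.
g(0) = ΣzᵢKᵢ − 1 = 0.158 and g(1) = 1 − Σzᵢ/Kᵢ = -0.676, so a root lies in (0, 1).
Newton–Raphson from β = 0.5:
  β = 0.500: g = -0.1426, g' = -0.643 → β = 0.278
  β = 0.278: g = -0.0103, g' = -0.573 → β = 0.260
Converged at β = 0.260.
Then V = β·F = 0.2604·186.8 = 48.6 mol/h and L = F − V = 138.2 mol/h.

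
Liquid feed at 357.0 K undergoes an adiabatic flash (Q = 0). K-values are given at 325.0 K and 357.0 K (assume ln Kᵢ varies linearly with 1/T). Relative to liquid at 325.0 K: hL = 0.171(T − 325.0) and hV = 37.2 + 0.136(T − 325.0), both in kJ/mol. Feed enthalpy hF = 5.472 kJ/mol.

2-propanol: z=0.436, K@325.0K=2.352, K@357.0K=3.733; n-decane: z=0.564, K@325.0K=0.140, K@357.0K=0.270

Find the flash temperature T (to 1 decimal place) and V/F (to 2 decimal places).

Adiabatic flash: solve Rachford–Rice at each trial T, then check hF = ψ·hV(T) + (1−ψ)·hL(T).
  T = 325.0 K: K = (2.352, 0.140), RR gives ψ = 0.090, H_out = 3.341 kJ/mol
  T = 357.0 K: K = (3.733, 0.270), RR gives ψ = 0.391, H_out = 19.575 kJ/mol
  T = 341.0 K: K = (2.995, 0.197), RR gives ψ = 0.261, H_out = 12.285 kJ/mol
  T = 333.0 K: K = (2.662, 0.167), RR gives ψ = 0.184, H_out = 8.162 kJ/mol
  T = 329.0 K: K = (2.504, 0.153), RR gives ψ = 0.140, H_out = 5.865 kJ/mol
  T = 327.0 K: K = (2.427, 0.146), RR gives ψ = 0.116, H_out = 4.636 kJ/mol
  T = 328.0 K: K = (2.466, 0.150), RR gives ψ = 0.128, H_out = 5.258 kJ/mol
  T = 328.5 K: K = (2.485, 0.151), RR gives ψ = 0.134, H_out = 5.563 kJ/mol
  T = 328.2 K: K = (2.473, 0.150), RR gives ψ = 0.130, H_out = 5.381 kJ/mol
  T = 328.4 K: K = (2.481, 0.151), RR gives ψ = 0.133, H_out = 5.503 kJ/mol
Linear interpolation between T = 328.2 (H_out = 5.381) and T = 328.4 (H_out = 5.503) on hF = 5.472 gives T ≈ 328.3 K, at which ψ = 0.13.

T = 328.3 K, V/F = 0.13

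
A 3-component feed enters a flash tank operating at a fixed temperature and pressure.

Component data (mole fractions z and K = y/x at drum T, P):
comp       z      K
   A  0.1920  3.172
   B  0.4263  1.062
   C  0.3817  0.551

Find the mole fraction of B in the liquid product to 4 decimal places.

x_B = 0.4131

Newton–Raphson from V/F = 0.5:
  V/F = 0.5000: g = 0.00455, g' = -0.3377 → V/F = 0.5135
  V/F = 0.5135: g = 0.00003, g' = -0.3339 → V/F = 0.5136
Converged at V/F = 0.5136.
Compositions from xᵢ = zᵢ/(1+V/F(Kᵢ−1)), yᵢ = Kᵢxᵢ:
  A: x = 0.0908, y = 0.2879
  B: x = 0.4131, y = 0.4388
  C: x = 0.4961, y = 0.2733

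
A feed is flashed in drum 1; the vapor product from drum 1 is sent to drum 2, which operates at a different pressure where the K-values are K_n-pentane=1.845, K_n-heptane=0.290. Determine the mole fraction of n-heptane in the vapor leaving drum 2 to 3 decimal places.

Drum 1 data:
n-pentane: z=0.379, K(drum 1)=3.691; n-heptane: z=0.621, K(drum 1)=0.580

y_n-heptane (drum 2) = 0.158

Drum 1:
Rachford–Rice: g(ψ₁) = Σ zᵢ(Kᵢ−1)/(1+ψ₁(Kᵢ−1)) = 0.
Feasibility: ΣzᵢKᵢ = 1.759, Σzᵢ/Kᵢ = 1.173 — both > 1, two phases present.
Iterate (Newton) starting at ψ₁ = 0.5:
  ψ₁ = 0.500: g = 0.1047, g' = -0.674 → ψ₁ = 0.655
  ψ₁ = 0.655: g = 0.0093, g' = -0.568 → ψ₁ = 0.672
Converged at ψ₁ = 0.672.
Drum-1 compositions:
  n-pentane: x = 0.135, y = 0.498
  n-heptane: x = 0.865, y = 0.502
Drum-2 feed = drum-1 vapor: z₂ = (0.4983, 0.5017).
Drum 2:
Binary case is linear: z₁(K₁−1)(1+ψ₂(K₂−1)) + z₂(K₂−1)(1+ψ₂(K₁−1)) = 0
⇒ ψ₂ = [z₁(K₁−1)+z₂(K₂−1)] / [−(K₁−1)(K₂−1)] = 0.0649/0.5999 = 0.108
  n-pentane: x = 0.457, y = 0.842
  n-heptane: x = 0.543, y = 0.158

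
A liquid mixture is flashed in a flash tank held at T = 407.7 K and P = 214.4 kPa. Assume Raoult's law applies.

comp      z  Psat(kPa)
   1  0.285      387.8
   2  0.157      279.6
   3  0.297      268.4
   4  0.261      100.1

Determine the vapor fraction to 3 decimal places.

ψ = 0.794

Raoult's law: Kᵢ = Pᵢˢᵃᵗ/P = Pᵢˢᵃᵗ/214.4.
  K_1 = 387.8/214.4 = 1.80877, K_2 = 279.6/214.4 = 1.30410, K_3 = 268.4/214.4 = 1.25187, K_4 = 100.1/214.4 = 0.46688
Rachford–Rice: g(ψ) = Σ zᵢ(Kᵢ−1)/(1+ψ(Kᵢ−1)) = 0.
Check two-phase: ΣzᵢKᵢ = 1.214 > 1 and Σzᵢ/Kᵢ = 1.074 > 1, so g(0) = 0.214 > 0 and g(1) = -0.074 < 0.
Newton–Raphson from ψ = 0.5:
  ψ = 0.500: g = 0.0823, g' = -0.258 → ψ = 0.819
  ψ = 0.819: g = -0.0080, g' = -0.323 → ψ = 0.794
Converged at ψ = 0.794.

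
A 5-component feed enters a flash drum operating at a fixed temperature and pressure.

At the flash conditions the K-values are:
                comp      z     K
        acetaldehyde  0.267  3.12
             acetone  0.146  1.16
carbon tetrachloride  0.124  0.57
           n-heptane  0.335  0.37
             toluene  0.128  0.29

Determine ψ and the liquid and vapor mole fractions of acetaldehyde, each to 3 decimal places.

Newton iteration, ψ⁰ = 0.5:
  ψ = 0.500: g = -0.2205, g' = -0.762 → ψ = 0.210
  ψ = 0.210: g = 0.0052, g' = -0.871 → ψ = 0.216
Converged at ψ = 0.216.
Compositions from xᵢ = zᵢ/(1+ψ(Kᵢ−1)), yᵢ = Kᵢxᵢ:
  acetaldehyde: x = 0.183, y = 0.571
  acetone: x = 0.141, y = 0.164
  carbon tetrachloride: x = 0.137, y = 0.078
  n-heptane: x = 0.388, y = 0.144
  toluene: x = 0.151, y = 0.044

ψ = 0.216, x_acetaldehyde = 0.183, y_acetaldehyde = 0.571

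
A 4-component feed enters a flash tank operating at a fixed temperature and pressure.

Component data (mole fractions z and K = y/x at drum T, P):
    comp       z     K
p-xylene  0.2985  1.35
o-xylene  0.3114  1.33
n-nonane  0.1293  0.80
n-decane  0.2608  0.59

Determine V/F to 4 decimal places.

Rachford–Rice: g(V/F) = Σ zᵢ(Kᵢ−1)/(1+V/F(Kᵢ−1)) = 0.
Check two-phase: ΣzᵢKᵢ = 1.0744 > 1 and Σzᵢ/Kᵢ = 1.0589 > 1, so g(0) = 0.0744 > 0 and g(1) = -0.0589 < 0.
Newton iteration, V/F⁰ = 0.5:
  V/F = 0.5000: g = 0.01389, g' = -0.1272 → V/F = 0.6092
  V/F = 0.6092: g = -0.00030, g' = -0.1329 → V/F = 0.6069
Converged at V/F = 0.6069.

V/F = 0.6069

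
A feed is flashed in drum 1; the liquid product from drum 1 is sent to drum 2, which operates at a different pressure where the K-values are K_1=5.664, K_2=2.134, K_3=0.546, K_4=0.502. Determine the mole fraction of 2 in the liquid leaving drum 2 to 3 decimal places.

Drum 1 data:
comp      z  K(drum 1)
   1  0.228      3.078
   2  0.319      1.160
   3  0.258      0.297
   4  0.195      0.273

x_2 (drum 2) = 0.174

Drum 1:
Material balance + equilibrium reduce to Σ zᵢ(Kᵢ−1)/(1+ψ₁(Kᵢ−1)) = 0.
g(0) = ΣzᵢKᵢ − 1 = 0.202 and g(1) = 1 − Σzᵢ/Kᵢ = -0.932, so a root lies in (0, 1).
Iterate (Newton) starting at ψ₁ = 0.47:
  ψ₁ = 0.470: g = -0.1991, g' = -0.781 → ψ₁ = 0.215
  ψ₁ = 0.215: g = -0.0050, g' = -0.800 → ψ₁ = 0.209
Converged at ψ₁ = 0.209.
Drum-1 compositions:
  1: x = 0.159, y = 0.489
  2: x = 0.309, y = 0.358
  3: x = 0.302, y = 0.090
  4: x = 0.230, y = 0.063
Drum-2 feed = drum-1 liquid: z₂ = (0.1590, 0.3087, 0.3024, 0.2299).
Drum 2:
Material balance + equilibrium reduce to Σ zᵢ(Kᵢ−1)/(1+ψ₂(Kᵢ−1)) = 0.
Check two-phase: ΣzᵢKᵢ = 1.840 > 1 and Σzᵢ/Kᵢ = 1.185 > 1, so g(0) = 0.840 > 0 and g(1) = -0.185 < 0.
Iterate (Newton) starting at ψ₂ = 0.5:
  ψ₂ = 0.500: g = 0.1158, g' = -0.679 → ψ₂ = 0.671
  ψ₂ = 0.671: g = 0.0091, g' = -0.588 → ψ₂ = 0.686
Converged at ψ₂ = 0.686.
  1: x = 0.038, y = 0.214
  2: x = 0.174, y = 0.370
  3: x = 0.439, y = 0.240
  4: x = 0.349, y = 0.175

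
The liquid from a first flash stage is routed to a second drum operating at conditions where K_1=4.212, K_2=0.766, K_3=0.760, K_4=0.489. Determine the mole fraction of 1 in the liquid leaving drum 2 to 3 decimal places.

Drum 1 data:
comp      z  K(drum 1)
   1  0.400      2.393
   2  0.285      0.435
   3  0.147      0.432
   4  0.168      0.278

x_1 (drum 2) = 0.093

Drum 1:
Iterate (Newton) starting at ψ₁ = 0.5:
  ψ₁ = 0.500: g = -0.2024, g' = -0.753 → ψ₁ = 0.231
  ψ₁ = 0.231: g = -0.0056, g' = -0.753 → ψ₁ = 0.224
Converged at ψ₁ = 0.224.
Drum-1 compositions:
  1: x = 0.305, y = 0.730
  2: x = 0.326, y = 0.142
  3: x = 0.168, y = 0.073
  4: x = 0.200, y = 0.056
Drum-2 feed = drum-1 liquid: z₂ = (0.3049, 0.3263, 0.1684, 0.2004).
Drum 2:
Rachford–Rice: g(ψ₂) = Σ zᵢ(Kᵢ−1)/(1+ψ₂(Kᵢ−1)) = 0.
g(0) = ΣzᵢKᵢ − 1 = 0.760 and g(1) = 1 − Σzᵢ/Kᵢ = -0.130, so a root lies in (0, 1).
Newton iteration, ψ₂⁰ = 0.63:
  ψ₂ = 0.630: g = 0.0357, g' = -0.496 → ψ₂ = 0.702
  ψ₂ = 0.702: g = 0.0012, g' = -0.464 → ψ₂ = 0.705
Converged at ψ₂ = 0.705.
  1: x = 0.093, y = 0.394
  2: x = 0.391, y = 0.299
  3: x = 0.203, y = 0.154
  4: x = 0.313, y = 0.153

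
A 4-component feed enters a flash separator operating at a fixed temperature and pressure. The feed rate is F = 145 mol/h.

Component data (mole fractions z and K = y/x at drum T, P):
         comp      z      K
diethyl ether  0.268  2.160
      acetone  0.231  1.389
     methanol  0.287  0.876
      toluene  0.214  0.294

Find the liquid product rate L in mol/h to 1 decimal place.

L = 72.3 mol/h

Material balance + equilibrium reduce to Σ zᵢ(Kᵢ−1)/(1+ψ(Kᵢ−1)) = 0.
Feasibility: ΣzᵢKᵢ = 1.214, Σzᵢ/Kᵢ = 1.346 — both > 1, two phases present.
Newton–Raphson from ψ = 0.44:
  ψ = 0.440: g = 0.0257, g' = -0.413 → ψ = 0.502
  ψ = 0.502: g = -0.0005, g' = -0.430 → ψ = 0.501
Converged at ψ = 0.501.
Then V = ψ·F = 0.5012·145 = 72.7 mol/h and L = F − V = 72.3 mol/h.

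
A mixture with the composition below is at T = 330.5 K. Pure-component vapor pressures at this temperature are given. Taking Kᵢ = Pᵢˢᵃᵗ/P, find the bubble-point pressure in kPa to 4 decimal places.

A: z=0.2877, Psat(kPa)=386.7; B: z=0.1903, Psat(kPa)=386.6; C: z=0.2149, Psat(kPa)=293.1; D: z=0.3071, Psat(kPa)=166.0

At the bubble point ψ → 0, so ΣzᵢKᵢ = 1 with Kᵢ = Pᵢˢᵃᵗ/P ⇒ P = ΣzᵢPᵢˢᵃᵗ.
P = 0.2877·386.7 + 0.1903·386.6 + 0.2149·293.1 + 0.3071·166.0 = 298.7894 kPa

Pbub = 298.7894 kPa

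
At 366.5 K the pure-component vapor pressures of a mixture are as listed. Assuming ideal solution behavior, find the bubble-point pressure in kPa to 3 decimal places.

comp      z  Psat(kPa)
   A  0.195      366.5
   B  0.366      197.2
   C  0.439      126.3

At the bubble point ψ → 0, so ΣzᵢKᵢ = 1 with Kᵢ = Pᵢˢᵃᵗ/P ⇒ P = ΣzᵢPᵢˢᵃᵗ.
P = 0.195·366.5 + 0.366·197.2 + 0.439·126.3 = 199.088 kPa

Pbub = 199.088 kPa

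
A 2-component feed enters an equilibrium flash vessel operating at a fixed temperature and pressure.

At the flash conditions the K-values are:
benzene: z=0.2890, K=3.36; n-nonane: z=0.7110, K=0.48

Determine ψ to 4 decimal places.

Rachford–Rice: g(ψ) = Σ zᵢ(Kᵢ−1)/(1+ψ(Kᵢ−1)) = 0.
Check two-phase: ΣzᵢKᵢ = 1.3123 > 1 and Σzᵢ/Kᵢ = 1.5673 > 1, so g(0) = 0.3123 > 0 and g(1) = -0.5673 < 0.
Binary case is linear: z₁(K₁−1)(1+ψ(K₂−1)) + z₂(K₂−1)(1+ψ(K₁−1)) = 0
⇒ ψ = [z₁(K₁−1)+z₂(K₂−1)] / [−(K₁−1)(K₂−1)] = 0.31232/1.22720 = 0.2545

ψ = 0.2545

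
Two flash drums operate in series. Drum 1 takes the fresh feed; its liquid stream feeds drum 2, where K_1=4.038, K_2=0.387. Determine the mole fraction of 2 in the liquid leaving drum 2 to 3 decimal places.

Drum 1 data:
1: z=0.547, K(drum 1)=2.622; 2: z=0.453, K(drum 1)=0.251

Drum 1:
Material balance + equilibrium reduce to Σ zᵢ(Kᵢ−1)/(1+ψ₁(Kᵢ−1)) = 0.
Check two-phase: ΣzᵢKᵢ = 1.548 > 1 and Σzᵢ/Kᵢ = 2.013 > 1, so g(0) = 0.548 > 0 and g(1) = -1.013 < 0.
Binary case is linear: z₁(K₁−1)(1+ψ₁(K₂−1)) + z₂(K₂−1)(1+ψ₁(K₁−1)) = 0
⇒ ψ₁ = [z₁(K₁−1)+z₂(K₂−1)] / [−(K₁−1)(K₂−1)] = 0.5479/1.2149 = 0.451
Drum-1 compositions:
  1: x = 0.316, y = 0.828
  2: x = 0.684, y = 0.172
Drum-2 feed = drum-1 liquid: z₂ = (0.3159, 0.6841).
Drum 2:
Binary case is linear: z₁(K₁−1)(1+ψ₂(K₂−1)) + z₂(K₂−1)(1+ψ₂(K₁−1)) = 0
⇒ ψ₂ = [z₁(K₁−1)+z₂(K₂−1)] / [−(K₁−1)(K₂−1)] = 0.5404/1.8623 = 0.290
  1: x = 0.168, y = 0.678
  2: x = 0.832, y = 0.322

x_2 (drum 2) = 0.832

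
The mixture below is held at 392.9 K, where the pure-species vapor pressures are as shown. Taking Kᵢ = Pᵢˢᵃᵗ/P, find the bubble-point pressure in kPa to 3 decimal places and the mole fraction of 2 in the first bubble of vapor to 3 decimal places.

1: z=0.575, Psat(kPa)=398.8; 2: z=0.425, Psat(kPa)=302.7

Pbub = 357.957 kPa, y_2 = 0.359

At the bubble point ψ → 0, so ΣzᵢKᵢ = 1 with Kᵢ = Pᵢˢᵃᵗ/P ⇒ P = ΣzᵢPᵢˢᵃᵗ.
P = 0.575·398.8 + 0.425·302.7 = 357.957 kPa
yᵢ = zᵢPᵢˢᵃᵗ/P ⇒ y_2 = 0.425·302.7/357.957 = 0.359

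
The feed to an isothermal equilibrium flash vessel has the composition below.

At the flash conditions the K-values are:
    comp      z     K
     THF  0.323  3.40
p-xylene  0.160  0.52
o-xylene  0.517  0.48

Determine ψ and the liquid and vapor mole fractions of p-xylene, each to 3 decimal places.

Material balance + equilibrium reduce to Σ zᵢ(Kᵢ−1)/(1+ψ(Kᵢ−1)) = 0.
Feasibility: ΣzᵢKᵢ = 1.430, Σzᵢ/Kᵢ = 1.480 — both > 1, two phases present.
Newton iteration, ψ⁰ = 0.3:
  ψ = 0.300: g = 0.0424, g' = -0.875 → ψ = 0.348
  ψ = 0.348: g = 0.0016, g' = -0.813 → ψ = 0.350
Converged at ψ = 0.350.
Compositions from xᵢ = zᵢ/(1+ψ(Kᵢ−1)), yᵢ = Kᵢxᵢ:
  THF: x = 0.175, y = 0.597
  p-xylene: x = 0.192, y = 0.100
  o-xylene: x = 0.632, y = 0.303

ψ = 0.350, x_p-xylene = 0.192, y_p-xylene = 0.100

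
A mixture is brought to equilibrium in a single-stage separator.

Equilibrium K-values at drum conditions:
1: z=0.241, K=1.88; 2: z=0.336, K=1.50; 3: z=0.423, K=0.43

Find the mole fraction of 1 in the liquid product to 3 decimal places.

x_1 = 0.183

Let ψ = V/F and solve Σ zᵢ(Kᵢ−1)/(1+ψ(Kᵢ−1)) = 0.
g(0) = ΣzᵢKᵢ − 1 = 0.139 and g(1) = 1 − Σzᵢ/Kᵢ = -0.336, so a root lies in (0, 1).
Newton–Raphson from ψ = 0.5:
  ψ = 0.500: g = -0.0555, g' = -0.413 → ψ = 0.365
  ψ = 0.365: g = -0.0020, g' = -0.386 → ψ = 0.360
Converged at ψ = 0.360.
Compositions from xᵢ = zᵢ/(1+ψ(Kᵢ−1)), yᵢ = Kᵢxᵢ:
  1: x = 0.183, y = 0.344
  2: x = 0.285, y = 0.427
  3: x = 0.532, y = 0.229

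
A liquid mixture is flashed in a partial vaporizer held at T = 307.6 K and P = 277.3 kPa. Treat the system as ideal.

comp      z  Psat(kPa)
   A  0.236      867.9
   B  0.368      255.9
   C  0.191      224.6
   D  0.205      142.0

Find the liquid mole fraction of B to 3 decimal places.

x_B = 0.387

Raoult's law: Kᵢ = Pᵢˢᵃᵗ/P = Pᵢˢᵃᵗ/277.3.
  K_A = 867.9/277.3 = 3.12982, K_B = 255.9/277.3 = 0.92283, K_C = 224.6/277.3 = 0.80995, K_D = 142.0/277.3 = 0.51208
Material balance + equilibrium reduce to Σ zᵢ(Kᵢ−1)/(1+ψ(Kᵢ−1)) = 0.
g(0) = ΣzᵢKᵢ − 1 = 0.338 and g(1) = 1 − Σzᵢ/Kᵢ = -0.110, so a root lies in (0, 1).
Iterate (Newton) starting at ψ = 0.55:
  ψ = 0.550: g = 0.0246, g' = -0.329 → ψ = 0.625
  ψ = 0.625: g = 0.0008, g' = -0.309 → ψ = 0.627
Converged at ψ = 0.627.
Compositions from xᵢ = zᵢ/(1+ψ(Kᵢ−1)), yᵢ = Kᵢxᵢ:
  A: x = 0.101, y = 0.316
  B: x = 0.387, y = 0.357
  C: x = 0.217, y = 0.176
  D: x = 0.295, y = 0.151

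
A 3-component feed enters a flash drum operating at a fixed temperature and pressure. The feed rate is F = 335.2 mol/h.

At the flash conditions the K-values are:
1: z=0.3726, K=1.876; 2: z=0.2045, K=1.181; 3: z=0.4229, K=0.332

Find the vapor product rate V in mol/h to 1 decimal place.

Iterate (Newton) starting at β = 0.65:
  β = 0.6500: g = -0.25819, g' = -0.7109 → β = 0.2868
  β = 0.2868: g = -0.05341, g' = -0.4774 → β = 0.1750
  β = 0.1750: g = -0.00098, g' = -0.4632 → β = 0.1728
Converged at β = 0.1728.
Then V = β·F = 0.1728·335.2 = 57.9 mol/h and L = F − V = 277.3 mol/h.

V = 57.9 mol/h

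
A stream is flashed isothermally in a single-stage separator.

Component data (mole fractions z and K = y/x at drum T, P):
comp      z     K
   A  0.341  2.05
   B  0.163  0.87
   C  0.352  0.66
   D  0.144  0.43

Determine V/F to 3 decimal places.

V/F = 0.354

Material balance + equilibrium reduce to Σ zᵢ(Kᵢ−1)/(1+V/F(Kᵢ−1)) = 0.
Check two-phase: ΣzᵢKᵢ = 1.135 > 1 and Σzᵢ/Kᵢ = 1.222 > 1, so g(0) = 0.135 > 0 and g(1) = -0.222 < 0.
Newton–Raphson from V/F = 0.5:
  V/F = 0.500: g = -0.0469, g' = -0.315 → V/F = 0.351
  V/F = 0.351: g = 0.0008, g' = -0.329 → V/F = 0.354
Converged at V/F = 0.354.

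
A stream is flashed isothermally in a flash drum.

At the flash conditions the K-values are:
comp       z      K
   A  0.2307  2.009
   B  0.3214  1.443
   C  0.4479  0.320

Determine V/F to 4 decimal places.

Rachford–Rice: g(V/F) = Σ zᵢ(Kᵢ−1)/(1+V/F(Kᵢ−1)) = 0.
g(0) = ΣzᵢKᵢ − 1 = 0.0706 and g(1) = 1 − Σzᵢ/Kᵢ = -0.7373, so a root lies in (0, 1).
Newton iteration, V/F⁰ = 0.5:
  V/F = 0.5000: g = -0.19019, g' = -0.6215 → V/F = 0.1940
  V/F = 0.1940: g = -0.02506, g' = -0.4926 → V/F = 0.1431
  V/F = 0.1431: g = -0.00010, g' = -0.4893 → V/F = 0.1429
Converged at V/F = 0.1429.

V/F = 0.1429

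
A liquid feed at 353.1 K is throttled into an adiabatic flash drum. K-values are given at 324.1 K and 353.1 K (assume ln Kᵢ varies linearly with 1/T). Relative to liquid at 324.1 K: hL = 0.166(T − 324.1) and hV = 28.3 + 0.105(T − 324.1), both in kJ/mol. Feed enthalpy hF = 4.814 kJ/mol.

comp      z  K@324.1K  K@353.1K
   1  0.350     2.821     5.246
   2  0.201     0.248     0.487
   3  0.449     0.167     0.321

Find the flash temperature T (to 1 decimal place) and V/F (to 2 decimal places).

Adiabatic flash: solve Rachford–Rice at each trial T, then check hF = ψ·hV(T) + (1−ψ)·hL(T).
  T = 324.1 K: K = (2.821, 0.248, 0.167), RR gives ψ = 0.076, H_out = 2.156 kJ/mol
  T = 353.1 K: K = (5.246, 0.487, 0.321), RR gives ψ = 0.402, H_out = 15.475 kJ/mol
  T = 338.6 K: K = (3.898, 0.353, 0.235), RR gives ψ = 0.255, H_out = 9.409 kJ/mol
  T = 331.4 K: K = (3.332, 0.297, 0.199), RR gives ψ = 0.175, H_out = 6.091 kJ/mol
  T = 327.8 K: K = (3.072, 0.272, 0.183), RR gives ψ = 0.129, H_out = 4.247 kJ/mol
  T = 329.6 K: K = (3.200, 0.284, 0.191), RR gives ψ = 0.153, H_out = 5.189 kJ/mol
Linear interpolation between T = 327.8 (H_out = 4.247) and T = 329.6 (H_out = 5.189) on hF = 4.814 gives T ≈ 328.9 K, at which ψ = 0.14.

T = 328.9 K, V/F = 0.14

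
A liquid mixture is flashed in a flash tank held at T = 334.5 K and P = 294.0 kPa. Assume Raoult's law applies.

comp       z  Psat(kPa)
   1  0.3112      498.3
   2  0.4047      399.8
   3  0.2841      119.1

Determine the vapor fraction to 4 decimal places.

Raoult's law: Kᵢ = Pᵢˢᵃᵗ/P = Pᵢˢᵃᵗ/294.0.
  K_1 = 498.3/294.0 = 1.694898, K_2 = 399.8/294.0 = 1.359864, K_3 = 119.1/294.0 = 0.405102
Rachford–Rice: g(ψ) = Σ zᵢ(Kᵢ−1)/(1+ψ(Kᵢ−1)) = 0.
Check two-phase: ΣzᵢKᵢ = 1.1929 > 1 and Σzᵢ/Kᵢ = 1.1825 > 1, so g(0) = 0.1929 > 0 and g(1) = -0.1825 < 0.
Iterate (Newton) starting at ψ = 0.5:
  ψ = 0.5000: g = 0.04335, g' = -0.3241 → ψ = 0.6338
  ψ = 0.6338: g = -0.00257, g' = -0.3662 → ψ = 0.6267
Converged at ψ = 0.6267.

ψ = 0.6267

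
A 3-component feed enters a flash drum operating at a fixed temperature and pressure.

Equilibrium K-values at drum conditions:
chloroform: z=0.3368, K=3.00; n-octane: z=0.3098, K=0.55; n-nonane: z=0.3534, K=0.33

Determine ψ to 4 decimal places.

Let ψ = V/F and solve Σ zᵢ(Kᵢ−1)/(1+ψ(Kᵢ−1)) = 0.
g(0) = ΣzᵢKᵢ − 1 = 0.2974 and g(1) = 1 − Σzᵢ/Kᵢ = -0.7464, so a root lies in (0, 1).
Iterate (Newton) starting at ψ = 0.57:
  ψ = 0.5700: g = -0.25581, g' = -0.8229 → ψ = 0.2591
  ψ = 0.2591: g = -0.00067, g' = -0.8971 → ψ = 0.2584
Converged at ψ = 0.2584.

ψ = 0.2584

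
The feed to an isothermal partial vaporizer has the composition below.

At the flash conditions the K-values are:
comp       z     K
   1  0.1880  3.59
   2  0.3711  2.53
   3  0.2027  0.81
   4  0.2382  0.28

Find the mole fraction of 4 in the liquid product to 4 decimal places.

Newton–Raphson from β = 0.5:
  β = 0.5000: g = 0.22332, g' = -0.8287 → β = 0.7695
  β = 0.7695: g = -0.00621, g' = -0.9549 → β = 0.7630
  β = 0.7630: g = -0.00003, g' = -0.9453 → β = 0.7629
Converged at β = 0.7629.
Compositions from xᵢ = zᵢ/(1+β(Kᵢ−1)), yᵢ = Kᵢxᵢ:
  1: x = 0.0632, y = 0.2268
  2: x = 0.1712, y = 0.4332
  3: x = 0.2371, y = 0.1920
  4: x = 0.5285, y = 0.1480

x_4 = 0.5285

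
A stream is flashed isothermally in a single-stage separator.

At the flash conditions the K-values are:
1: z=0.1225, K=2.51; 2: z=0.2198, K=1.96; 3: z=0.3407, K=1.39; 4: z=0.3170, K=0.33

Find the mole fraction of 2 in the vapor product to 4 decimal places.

y_2 = 0.2782

Let β = V/F and solve Σ zᵢ(Kᵢ−1)/(1+β(Kᵢ−1)) = 0.
Check two-phase: ΣzᵢKᵢ = 1.3165 > 1 and Σzᵢ/Kᵢ = 1.3667 > 1, so g(0) = 0.3165 > 0 and g(1) = -0.3667 < 0.
Newton–Raphson from β = 0.33:
  β = 0.3300: g = 0.12874, g' = -0.5165 → β = 0.5793
  β = 0.5793: g = -0.00445, g' = -0.5777 → β = 0.5716
  β = 0.5716: g = -0.00002, g' = -0.5733 → β = 0.5715
Converged at β = 0.5715.
Compositions from xᵢ = zᵢ/(1+β(Kᵢ−1)), yᵢ = Kᵢxᵢ:
  1: x = 0.0658, y = 0.1650
  2: x = 0.1419, y = 0.2782
  3: x = 0.2786, y = 0.3873
  4: x = 0.5137, y = 0.1695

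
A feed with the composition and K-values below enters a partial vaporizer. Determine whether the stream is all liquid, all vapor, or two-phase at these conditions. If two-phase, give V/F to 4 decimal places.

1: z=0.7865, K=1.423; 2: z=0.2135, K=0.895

all vapor

ΣzᵢKᵢ = 1.3103; Σzᵢ/Kᵢ = 0.7913.
Since Σzᵢ/Kᵢ < 1 the mixture is above its dew point — single vapor phase.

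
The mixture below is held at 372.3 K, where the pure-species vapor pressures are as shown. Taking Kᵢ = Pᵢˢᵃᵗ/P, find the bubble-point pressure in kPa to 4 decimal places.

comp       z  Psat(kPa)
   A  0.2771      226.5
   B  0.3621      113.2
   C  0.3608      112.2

Pbub = 144.2346 kPa

At the bubble point ψ → 0, so ΣzᵢKᵢ = 1 with Kᵢ = Pᵢˢᵃᵗ/P ⇒ P = ΣzᵢPᵢˢᵃᵗ.
P = 0.2771·226.5 + 0.3621·113.2 + 0.3608·112.2 = 144.2346 kPa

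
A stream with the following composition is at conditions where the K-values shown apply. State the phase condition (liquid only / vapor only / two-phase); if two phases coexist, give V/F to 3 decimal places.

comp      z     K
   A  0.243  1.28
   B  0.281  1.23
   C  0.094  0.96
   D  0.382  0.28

liquid only

ΣzᵢKᵢ = 0.854; Σzᵢ/Kᵢ = 1.881.
Since ΣzᵢKᵢ < 1 the mixture is below its bubble point — single liquid phase.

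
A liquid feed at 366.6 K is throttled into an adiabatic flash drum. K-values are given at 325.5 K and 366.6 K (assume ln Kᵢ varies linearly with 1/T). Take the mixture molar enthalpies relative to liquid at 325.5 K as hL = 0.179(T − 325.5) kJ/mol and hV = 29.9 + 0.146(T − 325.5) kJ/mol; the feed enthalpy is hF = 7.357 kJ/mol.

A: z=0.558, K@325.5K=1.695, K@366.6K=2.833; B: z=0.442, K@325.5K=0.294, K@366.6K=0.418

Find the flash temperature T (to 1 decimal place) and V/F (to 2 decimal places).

T = 328.7 K, V/F = 0.23

Adiabatic flash: solve Rachford–Rice at each trial T, then check hF = ψ·hV(T) + (1−ψ)·hL(T).
  T = 325.5 K: K = (1.695, 0.294), RR gives ψ = 0.154, H_out = 4.616 kJ/mol
  T = 366.6 K: K = (2.833, 0.418), RR gives ψ = 0.718, H_out = 27.841 kJ/mol
  T = 346.1 K: K = (2.226, 0.354), RR gives ψ = 0.504, H_out = 18.411 kJ/mol
  T = 335.8 K: K = (1.951, 0.324), RR gives ψ = 0.360, H_out = 12.491 kJ/mol
  T = 330.6 K: K = (1.819, 0.309), RR gives ψ = 0.267, H_out = 8.865 kJ/mol
  T = 328.1 K: K = (1.758, 0.301), RR gives ψ = 0.215, H_out = 6.887 kJ/mol
  T = 329.4 K: K = (1.789, 0.305), RR gives ψ = 0.243, H_out = 7.938 kJ/mol
Linear interpolation between T = 328.1 (H_out = 6.887) and T = 329.4 (H_out = 7.938) on hF = 7.357 gives T ≈ 328.7 K, at which ψ = 0.23.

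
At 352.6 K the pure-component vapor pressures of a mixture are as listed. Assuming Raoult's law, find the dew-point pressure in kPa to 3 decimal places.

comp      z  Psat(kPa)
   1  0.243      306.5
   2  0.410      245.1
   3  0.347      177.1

At the dew point ψ → 1, so Σzᵢ/Kᵢ = 1 with Kᵢ = Pᵢˢᵃᵗ/P ⇒ 1/P = Σzᵢ/Pᵢˢᵃᵗ.
1/P = 0.243/306.5 + 0.410/245.1 + 0.347/177.1 = 0.004425 ⇒ P = 225.991 kPa

Pdew = 225.991 kPa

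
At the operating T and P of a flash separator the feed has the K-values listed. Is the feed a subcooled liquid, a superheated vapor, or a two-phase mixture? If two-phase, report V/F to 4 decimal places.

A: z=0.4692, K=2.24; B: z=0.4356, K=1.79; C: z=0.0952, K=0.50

ΣzᵢKᵢ = 1.8783; Σzᵢ/Kᵢ = 0.6432.
Since Σzᵢ/Kᵢ < 1 the mixture is above its dew point — single vapor phase.

superheated vapor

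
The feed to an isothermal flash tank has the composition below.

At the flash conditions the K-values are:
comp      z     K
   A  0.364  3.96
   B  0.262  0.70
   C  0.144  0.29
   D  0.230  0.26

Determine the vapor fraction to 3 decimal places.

ψ = 0.418

Material balance + equilibrium reduce to Σ zᵢ(Kᵢ−1)/(1+ψ(Kᵢ−1)) = 0.
Check two-phase: ΣzᵢKᵢ = 1.726 > 1 and Σzᵢ/Kᵢ = 1.847 > 1, so g(0) = 0.726 > 0 and g(1) = -0.847 < 0.
Newton iteration, ψ⁰ = 0.5:
  ψ = 0.500: g = -0.0867, g' = -1.043 → ψ = 0.417
  ψ = 0.417: g = 0.0011, g' = -1.080 → ψ = 0.418
Converged at ψ = 0.418.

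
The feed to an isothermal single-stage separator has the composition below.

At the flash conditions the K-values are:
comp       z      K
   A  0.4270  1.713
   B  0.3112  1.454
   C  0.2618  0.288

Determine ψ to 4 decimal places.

ψ = 0.5979

Newton–Raphson from ψ = 0.5:
  ψ = 0.5000: g = 0.05014, g' = -0.4806 → ψ = 0.6043
  ψ = 0.6043: g = -0.00355, g' = -0.5544 → ψ = 0.5979
Converged at ψ = 0.5979.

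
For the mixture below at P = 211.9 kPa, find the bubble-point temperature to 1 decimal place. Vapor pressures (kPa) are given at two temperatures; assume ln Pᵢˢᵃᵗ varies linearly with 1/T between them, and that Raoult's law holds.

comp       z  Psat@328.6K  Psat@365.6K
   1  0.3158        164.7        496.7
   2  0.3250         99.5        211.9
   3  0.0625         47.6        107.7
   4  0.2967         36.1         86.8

T = 357.5 K

Bubble-point temperature: ΣzᵢPᵢˢᵃᵗ(T) = P. Interpolate ln Pᵢˢᵃᵗ = aᵢ + bᵢ/T.
  T = 328.6 K: ΣzᵢPᵢˢᵃᵗ = 98.04 kPa
  T = 365.6 K: ΣzᵢPᵢˢᵃᵗ = 258.21 kPa
  T = 347.1 K: ΣzᵢPᵢˢᵃᵗ = 162.75 kPa
  T = 356.4 K: ΣzᵢPᵢˢᵃᵗ = 206.34 kPa
  T = 361.0 K: ΣzᵢPᵢˢᵃᵗ = 231.12 kPa
  T = 358.7 K: ΣzᵢPᵢˢᵃᵗ = 218.45 kPa
Interpolating between 356.4 K and 358.7 K gives T ≈ 357.5 K.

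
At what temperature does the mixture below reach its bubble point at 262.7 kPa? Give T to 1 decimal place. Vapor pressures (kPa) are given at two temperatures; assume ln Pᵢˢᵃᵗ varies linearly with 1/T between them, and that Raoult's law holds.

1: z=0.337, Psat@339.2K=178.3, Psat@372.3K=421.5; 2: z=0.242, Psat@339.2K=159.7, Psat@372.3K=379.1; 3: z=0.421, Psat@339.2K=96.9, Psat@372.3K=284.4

Bubble-point temperature: ΣzᵢPᵢˢᵃᵗ(T) = P. Interpolate ln Pᵢˢᵃᵗ = aᵢ + bᵢ/T.
  T = 339.2 K: ΣzᵢPᵢˢᵃᵗ = 139.53 kPa
  T = 372.3 K: ΣzᵢPᵢˢᵃᵗ = 353.52 kPa
  T = 355.8 K: ΣzᵢPᵢˢᵃᵗ = 226.99 kPa
  T = 364.1 K: ΣzᵢPᵢˢᵃᵗ = 285.00 kPa
  T = 360.0 K: ΣzᵢPᵢˢᵃᵗ = 255.01 kPa
  T = 362.1 K: ΣzᵢPᵢˢᵃᵗ = 270.03 kPa
Interpolating between 360.0 K and 362.1 K gives T ≈ 361.1 K.

T = 361.1 K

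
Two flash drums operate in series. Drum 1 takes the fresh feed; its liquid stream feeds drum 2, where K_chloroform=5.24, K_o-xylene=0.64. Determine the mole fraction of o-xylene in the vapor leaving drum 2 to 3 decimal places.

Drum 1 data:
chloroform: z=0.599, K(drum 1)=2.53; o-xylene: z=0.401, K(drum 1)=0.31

y_o-xylene (drum 2) = 0.590

Drum 1:
Let ψ₁ = V/F and solve Σ zᵢ(Kᵢ−1)/(1+ψ₁(Kᵢ−1)) = 0.
Check two-phase: ΣzᵢKᵢ = 1.640 > 1 and Σzᵢ/Kᵢ = 1.530 > 1, so g(0) = 0.640 > 0 and g(1) = -0.530 < 0.
Iterate (Newton) starting at ψ₁ = 0.65:
  ψ₁ = 0.650: g = -0.0422, g' = -0.980 → ψ₁ = 0.607
  ψ₁ = 0.607: g = -0.0009, g' = -0.942 → ψ₁ = 0.606
Converged at ψ₁ = 0.606.
Drum-1 compositions:
  chloroform: x = 0.311, y = 0.786
  o-xylene: x = 0.689, y = 0.214
Drum-2 feed = drum-1 liquid: z₂ = (0.3108, 0.6892).
Drum 2:
Material balance + equilibrium reduce to Σ zᵢ(Kᵢ−1)/(1+ψ₂(Kᵢ−1)) = 0.
g(0) = ΣzᵢKᵢ − 1 = 1.070 and g(1) = 1 − Σzᵢ/Kᵢ = -0.136, so a root lies in (0, 1).
Binary case is linear: z₁(K₁−1)(1+ψ₂(K₂−1)) + z₂(K₂−1)(1+ψ₂(K₁−1)) = 0
⇒ ψ₂ = [z₁(K₁−1)+z₂(K₂−1)] / [−(K₁−1)(K₂−1)] = 1.0697/1.5264 = 0.701
  chloroform: x = 0.078, y = 0.410
  o-xylene: x = 0.922, y = 0.590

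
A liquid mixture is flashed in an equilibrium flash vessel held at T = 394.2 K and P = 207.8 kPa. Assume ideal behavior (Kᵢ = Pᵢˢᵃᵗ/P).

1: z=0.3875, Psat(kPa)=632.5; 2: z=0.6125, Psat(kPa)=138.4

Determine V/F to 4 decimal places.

Raoult's law: Kᵢ = Pᵢˢᵃᵗ/P = Pᵢˢᵃᵗ/207.8.
  K_1 = 632.5/207.8 = 3.043792, K_2 = 138.4/207.8 = 0.666025
Material balance + equilibrium reduce to Σ zᵢ(Kᵢ−1)/(1+V/F(Kᵢ−1)) = 0.
Feasibility: ΣzᵢKᵢ = 1.5874, Σzᵢ/Kᵢ = 1.0469 — both > 1, two phases present.
Binary case is linear: z₁(K₁−1)(1+V/F(K₂−1)) + z₂(K₂−1)(1+V/F(K₁−1)) = 0
⇒ V/F = [z₁(K₁−1)+z₂(K₂−1)] / [−(K₁−1)(K₂−1)] = 0.58741/0.68258 = 0.8606

V/F = 0.8606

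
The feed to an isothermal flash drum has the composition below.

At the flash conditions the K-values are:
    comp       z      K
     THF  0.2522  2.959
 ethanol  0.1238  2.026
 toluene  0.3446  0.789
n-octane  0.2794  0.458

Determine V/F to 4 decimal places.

V/F = 0.5958

Rachford–Rice: g(V/F) = Σ zᵢ(Kᵢ−1)/(1+V/F(Kᵢ−1)) = 0.
Feasibility: ΣzᵢKᵢ = 1.3969, Σzᵢ/Kᵢ = 1.1931 — both > 1, two phases present.
Iterate (Newton) starting at V/F = 0.5:
  V/F = 0.5000: g = 0.04452, g' = -0.4776 → V/F = 0.5932
  V/F = 0.5932: g = 0.00115, g' = -0.4557 → V/F = 0.5958
Converged at V/F = 0.5958.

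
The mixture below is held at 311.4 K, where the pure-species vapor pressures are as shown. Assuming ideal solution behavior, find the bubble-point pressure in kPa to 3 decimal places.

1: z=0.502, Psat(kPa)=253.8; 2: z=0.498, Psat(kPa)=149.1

At the bubble point ψ → 0, so ΣzᵢKᵢ = 1 with Kᵢ = Pᵢˢᵃᵗ/P ⇒ P = ΣzᵢPᵢˢᵃᵗ.
P = 0.502·253.8 + 0.498·149.1 = 201.659 kPa

Pbub = 201.659 kPa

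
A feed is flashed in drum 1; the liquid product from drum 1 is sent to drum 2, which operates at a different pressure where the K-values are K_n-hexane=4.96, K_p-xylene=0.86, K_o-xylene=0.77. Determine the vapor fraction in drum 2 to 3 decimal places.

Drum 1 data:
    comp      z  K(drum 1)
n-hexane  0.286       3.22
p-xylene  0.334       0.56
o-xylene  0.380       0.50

V/F (drum 2) = 0.715

Drum 1:
Rachford–Rice: g(ψ₁) = Σ zᵢ(Kᵢ−1)/(1+ψ₁(Kᵢ−1)) = 0.
g(0) = ΣzᵢKᵢ − 1 = 0.298 and g(1) = 1 − Σzᵢ/Kᵢ = -0.445, so a root lies in (0, 1).
Iterate (Newton) starting at ψ₁ = 0.35:
  ψ₁ = 0.350: g = -0.0467, g' = -0.676 → ψ₁ = 0.281
  ψ₁ = 0.281: g = 0.0023, g' = -0.747 → ψ₁ = 0.284
Converged at ψ₁ = 0.284.
Drum-1 compositions:
  n-hexane: x = 0.175, y = 0.565
  p-xylene: x = 0.382, y = 0.214
  o-xylene: x = 0.443, y = 0.221
Drum-2 feed = drum-1 liquid: z₂ = (0.1754, 0.3817, 0.4429).
Drum 2:
Rachford–Rice: g(ψ₂) = Σ zᵢ(Kᵢ−1)/(1+ψ₂(Kᵢ−1)) = 0.
g(0) = ΣzᵢKᵢ − 1 = 0.539 and g(1) = 1 − Σzᵢ/Kᵢ = -0.054, so a root lies in (0, 1).
Iterate (Newton) starting at ψ₂ = 0.5:
  ψ₂ = 0.500: g = 0.0605, g' = -0.348 → ψ₂ = 0.674
  ψ₂ = 0.674: g = 0.0098, g' = -0.246 → ψ₂ = 0.714
  ψ₂ = 0.714: g = 0.0003, g' = -0.231 → ψ₂ = 0.715
Converged at ψ₂ = 0.715.
  n-hexane: x = 0.046, y = 0.227
  p-xylene: x = 0.424, y = 0.365
  o-xylene: x = 0.530, y = 0.408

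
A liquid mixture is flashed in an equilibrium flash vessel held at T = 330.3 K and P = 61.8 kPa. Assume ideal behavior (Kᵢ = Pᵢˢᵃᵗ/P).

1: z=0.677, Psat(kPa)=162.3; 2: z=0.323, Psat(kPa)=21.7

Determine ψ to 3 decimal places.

Raoult's law: Kᵢ = Pᵢˢᵃᵗ/P = Pᵢˢᵃᵗ/61.8.
  K_1 = 162.3/61.8 = 2.62621, K_2 = 21.7/61.8 = 0.35113
Newton iteration, ψ⁰ = 0.5:
  ψ = 0.500: g = 0.2970, g' = -0.843 → ψ = 0.852
  ψ = 0.852: g = -0.0076, g' = -0.995 → ψ = 0.845
Converged at ψ = 0.845.

ψ = 0.845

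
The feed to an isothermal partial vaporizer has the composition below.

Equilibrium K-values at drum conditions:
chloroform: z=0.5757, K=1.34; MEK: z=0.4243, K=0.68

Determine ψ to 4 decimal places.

Rachford–Rice: g(ψ) = Σ zᵢ(Kᵢ−1)/(1+ψ(Kᵢ−1)) = 0.
g(0) = ΣzᵢKᵢ − 1 = 0.0600 and g(1) = 1 − Σzᵢ/Kᵢ = -0.0536, so a root lies in (0, 1).
Iterate (Newton) starting at ψ = 0.5:
  ψ = 0.5000: g = 0.00566, g' = -0.1102 → ψ = 0.5514
  ψ = 0.5514: g = -0.00003, g' = -0.1113 → ψ = 0.5511
Converged at ψ = 0.5511.

ψ = 0.5511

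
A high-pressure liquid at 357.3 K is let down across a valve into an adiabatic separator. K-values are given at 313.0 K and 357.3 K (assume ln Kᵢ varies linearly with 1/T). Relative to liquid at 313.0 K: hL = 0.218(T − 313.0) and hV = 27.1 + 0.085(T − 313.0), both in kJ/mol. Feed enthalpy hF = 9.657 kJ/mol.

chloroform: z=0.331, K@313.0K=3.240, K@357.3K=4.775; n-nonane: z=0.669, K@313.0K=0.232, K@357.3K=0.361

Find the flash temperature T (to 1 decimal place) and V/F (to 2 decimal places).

Adiabatic flash: solve Rachford–Rice at each trial T, then check hF = ψ·hV(T) + (1−ψ)·hL(T).
  T = 313.0 K: K = (3.240, 0.232), RR gives ψ = 0.132, H_out = 3.586 kJ/mol
  T = 357.3 K: K = (4.775, 0.361), RR gives ψ = 0.341, H_out = 16.885 kJ/mol
  T = 335.1 K: K = (3.982, 0.294), RR gives ψ = 0.244, H_out = 10.718 kJ/mol
  T = 324.1 K: K = (3.606, 0.262), RR gives ψ = 0.192, H_out = 7.337 kJ/mol
  T = 329.6 K: K = (3.793, 0.278), RR gives ψ = 0.219, H_out = 9.062 kJ/mol
  T = 332.4 K: K = (3.889, 0.286), RR gives ψ = 0.232, H_out = 9.913 kJ/mol
  T = 331.0 K: K = (3.841, 0.282), RR gives ψ = 0.225, H_out = 9.490 kJ/mol
Linear interpolation between T = 331.0 (H_out = 9.490) and T = 332.4 (H_out = 9.913) on hF = 9.657 gives T ≈ 331.6 K, at which ψ = 0.23.

T = 331.6 K, V/F = 0.23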